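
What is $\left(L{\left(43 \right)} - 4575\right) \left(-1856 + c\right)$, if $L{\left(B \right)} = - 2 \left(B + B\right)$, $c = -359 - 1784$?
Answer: $18983253$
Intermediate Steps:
$c = -2143$ ($c = -359 - 1784 = -2143$)
$L{\left(B \right)} = - 4 B$ ($L{\left(B \right)} = - 2 \cdot 2 B = - 4 B$)
$\left(L{\left(43 \right)} - 4575\right) \left(-1856 + c\right) = \left(\left(-4\right) 43 - 4575\right) \left(-1856 - 2143\right) = \left(-172 - 4575\right) \left(-3999\right) = \left(-4747\right) \left(-3999\right) = 18983253$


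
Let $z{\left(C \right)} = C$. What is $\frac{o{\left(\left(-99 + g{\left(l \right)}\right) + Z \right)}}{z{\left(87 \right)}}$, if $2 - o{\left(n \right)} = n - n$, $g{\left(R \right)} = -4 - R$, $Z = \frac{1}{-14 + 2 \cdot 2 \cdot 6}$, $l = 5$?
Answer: $\frac{2}{87} \approx 0.022988$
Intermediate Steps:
$Z = \frac{1}{10}$ ($Z = \frac{1}{-14 + 4 \cdot 6} = \frac{1}{-14 + 24} = \frac{1}{10} \approx 0.1$)
$o{\left(n \right)} = 2$ ($o{\left(n \right)} = 2 - \left(n - n\right) = 2 - 0 = 2 + 0 = 2$)
$\frac{o{\left(\left(-99 + g{\left(l \right)}\right) + Z \right)}}{z{\left(87 \right)}} = \frac{2}{87}$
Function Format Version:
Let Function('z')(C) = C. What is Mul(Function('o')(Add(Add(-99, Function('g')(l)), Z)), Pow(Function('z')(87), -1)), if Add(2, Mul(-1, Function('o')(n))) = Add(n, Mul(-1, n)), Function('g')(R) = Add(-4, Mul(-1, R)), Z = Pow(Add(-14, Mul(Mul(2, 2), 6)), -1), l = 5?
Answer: Rational(2, 87) ≈ 0.022988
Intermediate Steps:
Z = Rational(1, 10) (Z = Pow(Add(-14, Mul(4, 6)), -1) = Pow(Add(-14, 24), -1) = Pow(10, -1) = Rational(1, 10) ≈ 0.10000)
Function('o')(n) = 2 (Function('o')(n) = Add(2, Mul(-1, Add(n, Mul(-1, n)))) = Add(2, Mul(-1, 0)) = Add(2, 0) = 2)
Mul(Function('o')(Add(Add(-99, Function('g')(l)), Z)), Pow(Function('z')(87), -1)) = Mul(2, Pow(87, -1)) = Mul(2, Rational(1, 87)) = Rational(2, 87)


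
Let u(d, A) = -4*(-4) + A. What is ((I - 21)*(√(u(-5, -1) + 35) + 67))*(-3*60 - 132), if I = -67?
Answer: 1839552 + 137280*√2 ≈ 2.0337e+6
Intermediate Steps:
u(d, A) = 16 + A
((I - 21)*(√(u(-5, -1) + 35) + 67))*(-3*60 - 132) = ((-67 - 21)*(√((16 - 1) + 35) + 67))*(-3*60 - 132) = (-88*(√(15 + 35) + 67))*(-180 - 132) = -88*(√50 + 67)*(-312) = -88*(5*√2 + 67)*(-312) = -88*(67 + 5*√2)*(-312) = (-5896 - 440*√2)*(-312) = 1839552 + 137280*√2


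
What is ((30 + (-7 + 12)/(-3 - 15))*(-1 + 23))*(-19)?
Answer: -111815/9 ≈ -12424.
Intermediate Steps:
((30 + (-7 + 12)/(-3 - 15))*(-1 + 23))*(-19) = ((30 + 5/(-18))*22)*(-19) = ((30 + 5*(-1/18))*22)*(-19) = ((30 - 5/18)*22)*(-19) = ((535/18)*22)*(-19) = (5885/9)*(-19) = -111815/9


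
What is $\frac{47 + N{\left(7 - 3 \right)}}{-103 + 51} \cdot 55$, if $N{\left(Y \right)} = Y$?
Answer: $- \frac{2805}{52} \approx -53.942$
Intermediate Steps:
$\frac{47 + N{\left(7 - 3 \right)}}{-103 + 51} \cdot 55 = \frac{47 + \left(7 - 3\right)}{-103 + 51} \cdot 55 = \frac{47 + 4}{-52} \cdot 55 = 51 \left(- \frac{1}{52}\right) 55 = \left(- \frac{51}{52}\right) 55 = - \frac{2805}{52}$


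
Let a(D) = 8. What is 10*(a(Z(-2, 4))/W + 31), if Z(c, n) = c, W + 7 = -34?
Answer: 12630/41 ≈ 308.05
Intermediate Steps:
W = -41 (W = -7 - 34 = -41)
10*(a(Z(-2, 4))/W + 31) = 10*(8/(-41) + 31) = 10*(8*(-1/41) + 31) = 10*(-8/41 + 31) = 10*(1263/41) = 12630/41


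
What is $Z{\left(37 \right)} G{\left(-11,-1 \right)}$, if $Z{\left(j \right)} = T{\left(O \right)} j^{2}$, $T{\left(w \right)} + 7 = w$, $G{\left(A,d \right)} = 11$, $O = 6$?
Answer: $-15059$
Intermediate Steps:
$T{\left(w \right)} = -7 + w$
$Z{\left(j \right)} = - j^{2}$ ($Z{\left(j \right)} = \left(-7 + 6\right) j^{2} = - j^{2}$)
$Z{\left(37 \right)} G{\left(-11,-1 \right)} = - 37^{2} \cdot 11 = \left(-1\right) 1369 \cdot 11 = \left(-1369\right) 11 = -15059$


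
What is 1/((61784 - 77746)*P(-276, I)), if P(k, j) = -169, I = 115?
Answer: 1/2697578 ≈ 3.7070e-7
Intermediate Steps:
1/((61784 - 77746)*P(-276, I)) = 1/((61784 - 77746)*(-169)) = -1/169/(-15962) = -1/15962*(-1/169) = 1/2697578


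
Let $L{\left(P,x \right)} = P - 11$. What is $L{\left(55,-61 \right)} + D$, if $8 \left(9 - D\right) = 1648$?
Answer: $-153$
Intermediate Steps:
$D = -197$ ($D = 9 - 206 = -197$)
$L{\left(P,x \right)} = -11 + P$ ($L{\left(P,x \right)} = P - 11 = -11 + P$)
$L{\left(55,-61 \right)} + D = \left(-11 + 55\right) - 197 = 44 - 197 = -153$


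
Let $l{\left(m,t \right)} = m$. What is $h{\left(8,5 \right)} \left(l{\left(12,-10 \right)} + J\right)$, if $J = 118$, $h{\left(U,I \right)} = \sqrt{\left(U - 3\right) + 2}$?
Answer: $130 \sqrt{7} \approx 343.95$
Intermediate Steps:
$h{\left(U,I \right)} = \sqrt{-1 + U}$ ($h{\left(U,I \right)} = \sqrt{\left(-3 + U\right) + 2} = \sqrt{-1 + U}$)
$h{\left(8,5 \right)} \left(l{\left(12,-10 \right)} + J\right) = \sqrt{-1 + 8} \left(12 + 118\right) = \sqrt{7} \cdot 130 = 130 \sqrt{7}$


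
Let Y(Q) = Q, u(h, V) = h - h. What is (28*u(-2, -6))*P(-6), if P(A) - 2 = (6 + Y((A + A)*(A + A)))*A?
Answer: 0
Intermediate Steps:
u(h, V) = 0
P(A) = 2 + A*(6 + 4*A**2) (P(A) = 2 + (6 + (A + A)*(A + A))*A = 2 + (6 + (2*A)*(2*A))*A = 2 + (6 + 4*A**2)*A = 2 + A*(6 + 4*A**2))
(28*u(-2, -6))*P(-6) = (28*0)*(2 + 4*(-6)**3 + 6*(-6)) = 0*(2 + 4*(-216) - 36) = 0*(2 - 864 - 36) = 0*(-898) = 0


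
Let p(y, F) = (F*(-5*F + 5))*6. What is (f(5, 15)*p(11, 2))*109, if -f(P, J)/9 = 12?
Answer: 706320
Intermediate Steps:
f(P, J) = -108 (f(P, J) = -9*12 = -108)
p(y, F) = 6*F*(5 - 5*F) (p(y, F) = (F*(5 - 5*F))*6 = 6*F*(5 - 5*F))
(f(5, 15)*p(11, 2))*109 = -3240*2*(1 - 1*2)*109 = -3240*2*(1 - 2)*109 = -3240*2*(-1)*109 = -108*(-60)*109 = 6480*109 = 706320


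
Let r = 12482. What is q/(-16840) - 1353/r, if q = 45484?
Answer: -36907238/13137305 ≈ -2.8093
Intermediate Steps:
q/(-16840) - 1353/r = 45484/(-16840) - 1353/12482 = 45484*(-1/16840) - 1353*1/12482 = -11371/4210 - 1353/12482 = -36907238/13137305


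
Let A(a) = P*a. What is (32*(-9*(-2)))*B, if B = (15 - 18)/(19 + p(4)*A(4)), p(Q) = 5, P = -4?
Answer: 1728/61 ≈ 28.328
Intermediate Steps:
A(a) = -4*a
B = 3/61 (B = (15 - 18)/(19 + 5*(-4*4)) = -3/(19 + 5*(-16)) = -3/(19 - 80) = -3/(-61) = -3*(-1/61) = 3/61 ≈ 0.049180)
(32*(-9*(-2)))*B = (32*(-9*(-2)))*(3/61) = (32*18)*(3/61) = 576*(3/61) = 1728/61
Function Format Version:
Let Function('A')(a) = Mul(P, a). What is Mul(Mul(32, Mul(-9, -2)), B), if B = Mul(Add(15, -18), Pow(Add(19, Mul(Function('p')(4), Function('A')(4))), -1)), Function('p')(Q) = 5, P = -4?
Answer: Rational(1728, 61) ≈ 28.328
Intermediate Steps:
Function('A')(a) = Mul(-4, a)
B = Rational(3, 61) (B = Mul(Add(15, -18), Pow(Add(19, Mul(5, Mul(-4, 4))), -1)) = Mul(-3, Pow(Add(19, Mul(5, -16)), -1)) = Mul(-3, Pow(Add(19, -80), -1)) = Mul(-3, Pow(-61, -1)) = Mul(-3, Rational(-1, 61)) = Rational(3, 61) ≈ 0.049180)
Mul(Mul(32, Mul(-9, -2)), B) = Mul(Mul(32, Mul(-9, -2)), Rational(3, 61)) = Mul(Mul(32, 18), Rational(3, 61)) = Mul(576, Rational(3, 61)) = Rational(1728, 61)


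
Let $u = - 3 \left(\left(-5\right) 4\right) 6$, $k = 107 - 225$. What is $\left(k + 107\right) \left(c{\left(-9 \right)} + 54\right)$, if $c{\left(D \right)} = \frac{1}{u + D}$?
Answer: $- \frac{208505}{351} \approx -594.03$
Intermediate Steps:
$k = -118$
$u = 360$ ($u = \left(-3\right) \left(-20\right) 6 = 60 \cdot 6 = 360$)
$c{\left(D \right)} = \frac{1}{360 + D}$
$\left(k + 107\right) \left(c{\left(-9 \right)} + 54\right) = \left(-118 + 107\right) \left(\frac{1}{360 - 9} + 54\right) = - 11 \left(\frac{1}{351} + 54\right) = \left(-11\right) \frac{18955}{351} = - \frac{208505}{351}$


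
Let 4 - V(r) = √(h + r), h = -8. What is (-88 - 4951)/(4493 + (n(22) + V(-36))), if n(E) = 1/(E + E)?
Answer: -43870723204/39152226345 - 19511008*I*√11/39152226345 ≈ -1.1205 - 0.0016528*I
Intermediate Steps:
n(E) = 1/(2*E)
V(r) = 4 - √(-8 + r)
(-88 - 4951)/(4493 + (n(22) + V(-36))) = (-88 - 4951)/(4493 + ((½)/22 + (4 - √(-8 - 36)))) = -5039/(4493 + ((½)*(1/22) + (4 - √(-44)))) = -5039/(4493 + (1/44 + (4 - 2*I*√11))) = -5039/(4493 + (177/44 - 2*I*√11)) = -5039/(197869/44 - 2*I*√11)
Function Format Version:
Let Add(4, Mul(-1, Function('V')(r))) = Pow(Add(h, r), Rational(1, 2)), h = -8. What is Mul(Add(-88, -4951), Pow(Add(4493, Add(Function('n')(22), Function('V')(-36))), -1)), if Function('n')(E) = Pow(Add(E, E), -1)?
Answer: Add(Rational(-43870723204, 39152226345), Mul(Rational(-19511008, 39152226345), I, Pow(11, Rational(1, 2)))) ≈ Add(-1.1205, Mul(-0.0016528, I))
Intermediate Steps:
Function('n')(E) = Mul(Rational(1, 2), Pow(E, -1)) (Function('n')(E) = Pow(Mul(2, E), -1) = Mul(Rational(1, 2), Pow(E, -1)))
Function('V')(r) = Add(4, Mul(-1, Pow(Add(-8, r), Rational(1, 2))))
Mul(Add(-88, -4951), Pow(Add(4493, Add(Function('n')(22), Function('V')(-36))), -1)) = Mul(Add(-88, -4951), Pow(Add(4493, Add(Mul(Rational(1, 2), Pow(22, -1)), Add(4, Mul(-1, Pow(Add(-8, -36), Rational(1, 2)))))), -1)) = Mul(-5039, Pow(Add(4493, Add(Mul(Rational(1, 2), Rational(1, 22)), Add(4, Mul(-1, Pow(-44, Rational(1, 2)))))), -1)) = Mul(-5039, Pow(Add(4493, Add(Rational(1, 44), Add(4, Mul(-1, Mul(2, I, Pow(11, Rational(1, 2))))))), -1)) = Mul(-5039, Pow(Add(4493, Add(Rational(1, 44), Add(4, Mul(-2, I, Pow(11, Rational(1, 2)))))), -1)) = Mul(-5039, Pow(Add(4493, Add(Rational(177, 44), Mul(-2, I, Pow(11, Rational(1, 2))))), -1)) = Mul(-5039, Pow(Add(Rational(197869, 44), Mul(-2, I, Pow(11, Rational(1, 2)))), -1))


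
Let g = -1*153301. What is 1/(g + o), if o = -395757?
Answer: -1/549058 ≈ -1.8213e-6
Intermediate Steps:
g = -153301
1/(g + o) = 1/(-153301 - 395757) = 1/(-549058) = -1/549058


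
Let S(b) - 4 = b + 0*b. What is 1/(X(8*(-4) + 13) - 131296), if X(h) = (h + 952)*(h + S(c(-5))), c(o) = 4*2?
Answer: -1/137827 ≈ -7.2555e-6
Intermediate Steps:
c(o) = 8
S(b) = 4 + b (S(b) = 4 + (b + 0*b) = 4 + (b + 0) = 4 + b)
X(h) = (12 + h)*(952 + h) (X(h) = (h + 952)*(h + (4 + 8)) = (952 + h)*(h + 12) = (952 + h)*(12 + h) = (12 + h)*(952 + h))
1/(X(8*(-4) + 13) - 131296) = 1/((11424 + (8*(-4) + 13)² + 964*(8*(-4) + 13)) - 131296) = 1/((11424 + (-32 + 13)² + 964*(-32 + 13)) - 131296) = 1/((11424 + (-19)² + 964*(-19)) - 131296) = 1/((11424 + 361 - 18316) - 131296) = 1/(-6531 - 131296) = 1/(-137827) = -1/137827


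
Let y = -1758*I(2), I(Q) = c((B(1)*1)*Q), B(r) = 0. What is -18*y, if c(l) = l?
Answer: 0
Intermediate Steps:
I(Q) = 0 (I(Q) = (0*1)*Q = 0*Q = 0)
y = 0 (y = -1758*0 = 0)
-18*y = -18*0 = 0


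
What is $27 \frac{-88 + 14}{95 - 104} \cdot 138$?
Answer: $30636$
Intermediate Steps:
$27 \frac{-88 + 14}{95 - 104} \cdot 138 = 27 \left(- \frac{74}{-9}\right) 138 = 27 \left(\left(-74\right) \left(- \frac{1}{9}\right)\right) 138 = 27 \cdot \frac{74}{9} \cdot 138 = 222 \cdot 138 = 30636$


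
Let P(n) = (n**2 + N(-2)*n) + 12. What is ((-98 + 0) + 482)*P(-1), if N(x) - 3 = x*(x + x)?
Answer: 768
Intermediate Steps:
N(x) = 3 + 2*x**2 (N(x) = 3 + x*(x + x) = 3 + x*(2*x) = 3 + 2*x**2)
P(n) = 12 + n**2 + 11*n (P(n) = (n**2 + (3 + 2*(-2)**2)*n) + 12 = (n**2 + (3 + 2*4)*n) + 12 = (n**2 + (3 + 8)*n) + 12 = (n**2 + 11*n) + 12 = 12 + n**2 + 11*n)
((-98 + 0) + 482)*P(-1) = ((-98 + 0) + 482)*(12 + (-1)**2 + 11*(-1)) = (-98 + 482)*(12 + 1 - 11) = 384*2 = 768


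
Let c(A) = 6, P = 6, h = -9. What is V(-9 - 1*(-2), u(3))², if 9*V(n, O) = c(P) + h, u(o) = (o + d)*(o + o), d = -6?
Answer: ⅑ ≈ 0.11111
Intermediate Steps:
u(o) = 2*o*(-6 + o) (u(o) = (o - 6)*(o + o) = (-6 + o)*(2*o) = 2*o*(-6 + o))
V(n, O) = -⅓ (V(n, O) = (6 - 9)/9 = (⅑)*(-3) = -⅓)
V(-9 - 1*(-2), u(3))² = (-⅓)² = ⅑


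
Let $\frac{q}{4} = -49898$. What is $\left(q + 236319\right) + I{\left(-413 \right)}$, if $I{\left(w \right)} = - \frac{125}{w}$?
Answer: $\frac{15168376}{413} \approx 36727.0$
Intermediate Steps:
$q = -199592$ ($q = 4 \left(-49898\right) = -199592$)
$\left(q + 236319\right) + I{\left(-413 \right)} = \left(-199592 + 236319\right) - \frac{125}{-413} = 36727 - - \frac{125}{413} = 36727 + \frac{125}{413} = \frac{15168376}{413}$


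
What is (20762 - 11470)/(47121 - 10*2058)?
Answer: 9292/26541 ≈ 0.35010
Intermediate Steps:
(20762 - 11470)/(47121 - 10*2058) = 9292/(47121 - 20580) = 9292/26541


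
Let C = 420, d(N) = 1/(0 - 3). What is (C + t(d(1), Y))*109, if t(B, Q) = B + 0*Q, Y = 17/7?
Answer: 137231/3 ≈ 45744.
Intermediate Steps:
d(N) = -1/3 (d(N) = 1/(-3) = -1/3)
Y = 17/7 (Y = 17*(1/7) = 17/7 ≈ 2.4286)
t(B, Q) = B (t(B, Q) = B + 0 = B)
(C + t(d(1), Y))*109 = (420 - 1/3)*109 = (1259/3)*109 = 137231/3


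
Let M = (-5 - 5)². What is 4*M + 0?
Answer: 400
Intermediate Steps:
M = 100 (M = (-10)² = 100)
4*M + 0 = 4*100 + 0 = 400 + 0 = 400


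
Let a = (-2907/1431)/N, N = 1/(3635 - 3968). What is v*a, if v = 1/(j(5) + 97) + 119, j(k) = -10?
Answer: 123740654/1537 ≈ 80508.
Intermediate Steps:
N = -1/333 (N = 1/(-333) = -1/333 ≈ -0.0030030)
v = 10354/87 (v = 1/(-10 + 97) + 119 = 1/87 + 119 = 10354/87 ≈ 119.01)
a = 35853/53 (a = (-2907/1431)/(-1/333) = -2907*1/1431*(-333) = -323/159*(-333) = 35853/53 ≈ 676.47)
v*a = (10354/87)*(35853/53) = 123740654/1537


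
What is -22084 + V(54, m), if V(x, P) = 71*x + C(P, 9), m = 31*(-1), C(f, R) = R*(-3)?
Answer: -18277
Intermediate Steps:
C(f, R) = -3*R
m = -31
V(x, P) = -27 + 71*x (V(x, P) = 71*x - 3*9 = 71*x - 27 = -27 + 71*x)
-22084 + V(54, m) = -22084 + (-27 + 71*54) = -22084 + (-27 + 3834) = -22084 + 3807 = -18277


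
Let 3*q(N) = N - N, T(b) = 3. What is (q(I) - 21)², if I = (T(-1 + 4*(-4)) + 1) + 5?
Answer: 441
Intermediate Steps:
I = 9 (I = (3 + 1) + 5 = 4 + 5 = 9)
q(N) = 0 (q(N) = (N - N)/3 = (⅓)*0 = 0)
(q(I) - 21)² = (0 - 21)² = (-21)² = 441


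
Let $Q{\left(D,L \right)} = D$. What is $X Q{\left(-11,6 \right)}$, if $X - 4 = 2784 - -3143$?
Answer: $-65241$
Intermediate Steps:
$X = 5931$ ($X = 4 + \left(2784 - -3143\right) = 4 + \left(2784 + 3143\right) = 4 + 5927 = 5931$)
$X Q{\left(-11,6 \right)} = 5931 \left(-11\right) = -65241$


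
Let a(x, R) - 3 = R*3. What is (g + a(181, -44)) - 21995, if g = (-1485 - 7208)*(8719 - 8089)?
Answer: -5498714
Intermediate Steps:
a(x, R) = 3 + 3*R (a(x, R) = 3 + R*3 = 3 + 3*R)
g = -5476590 (g = -8693*630 = -5476590)
(g + a(181, -44)) - 21995 = (-5476590 + (3 + 3*(-44))) - 21995 = (-5476590 + (3 - 132)) - 21995 = (-5476590 - 129) - 21995 = -5476719 - 21995 = -5498714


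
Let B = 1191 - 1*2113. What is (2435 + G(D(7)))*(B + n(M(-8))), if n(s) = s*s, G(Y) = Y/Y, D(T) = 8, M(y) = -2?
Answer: -2236248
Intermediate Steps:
B = -922 (B = 1191 - 2113 = -922)
G(Y) = 1
n(s) = s**2
(2435 + G(D(7)))*(B + n(M(-8))) = (2435 + 1)*(-922 + (-2)**2) = 2436*(-922 + 4) = 2436*(-918) = -2236248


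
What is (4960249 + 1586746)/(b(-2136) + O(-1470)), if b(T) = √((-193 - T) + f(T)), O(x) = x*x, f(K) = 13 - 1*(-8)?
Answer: 272065413375/89797861693 - 503615*√491/179595723386 ≈ 3.0297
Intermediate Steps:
f(K) = 21 (f(K) = 13 + 8 = 21)
O(x) = x²
b(T) = √(-172 - T) (b(T) = √((-193 - T) + 21) = √(-172 - T))
(4960249 + 1586746)/(b(-2136) + O(-1470)) = (4960249 + 1586746)/(√(-172 - 1*(-2136)) + (-1470)²) = 6546995/(√(-172 + 2136) + 2160900) = 6546995/(√1964 + 2160900) = 6546995/(2*√491 + 2160900) = 6546995/(2160900 + 2*√491)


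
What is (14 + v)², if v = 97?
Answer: 12321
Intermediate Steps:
(14 + v)² = (14 + 97)² = 111² = 12321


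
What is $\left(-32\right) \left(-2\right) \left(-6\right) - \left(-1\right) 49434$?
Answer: $49050$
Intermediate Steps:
$\left(-32\right) \left(-2\right) \left(-6\right) - \left(-1\right) 49434 = 64 \left(-6\right) - -49434 = -384 + 49434 = 49050$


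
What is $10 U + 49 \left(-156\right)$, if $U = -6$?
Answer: $-7704$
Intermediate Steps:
$10 U + 49 \left(-156\right) = 10 \left(-6\right) + 49 \left(-156\right) = -60 - 7644 = -7704$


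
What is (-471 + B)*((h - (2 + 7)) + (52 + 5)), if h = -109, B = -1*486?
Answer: 58377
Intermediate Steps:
B = -486
(-471 + B)*((h - (2 + 7)) + (52 + 5)) = (-471 - 486)*((-109 - (2 + 7)) + (52 + 5)) = -957*((-109 - 1*9) + 57) = -957*((-109 - 9) + 57) = -957*(-118 + 57) = -957*(-61) = 58377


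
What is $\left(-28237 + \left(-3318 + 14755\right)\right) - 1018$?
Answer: $-17818$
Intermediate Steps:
$\left(-28237 + \left(-3318 + 14755\right)\right) - 1018 = \left(-28237 + 11437\right) - 1018 = -16800 - 1018 = -17818$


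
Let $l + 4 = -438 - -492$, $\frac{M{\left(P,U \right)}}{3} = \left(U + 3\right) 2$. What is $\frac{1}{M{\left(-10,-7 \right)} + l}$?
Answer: $\frac{1}{26} \approx 0.038462$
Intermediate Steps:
$M{\left(P,U \right)} = 18 + 6 U$ ($M{\left(P,U \right)} = 3 \left(U + 3\right) 2 = 3 \left(3 + U\right) 2 = 3 \left(6 + 2 U\right) = 18 + 6 U$)
$l = 50$ ($l = -4 - -54 = -4 + \left(-438 + 492\right) = -4 + 54 = 50$)
$\frac{1}{M{\left(-10,-7 \right)} + l} = \frac{1}{\left(18 + 6 \left(-7\right)\right) + 50} = \frac{1}{\left(18 - 42\right) + 50} = \frac{1}{-24 + 50} = \frac{1}{26}$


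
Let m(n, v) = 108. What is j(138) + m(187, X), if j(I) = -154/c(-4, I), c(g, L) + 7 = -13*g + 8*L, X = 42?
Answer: 123938/1149 ≈ 107.87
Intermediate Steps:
c(g, L) = -7 - 13*g + 8*L (c(g, L) = -7 + (-13*g + 8*L) = -7 - 13*g + 8*L)
j(I) = -154/(45 + 8*I) (j(I) = -154/(-7 - 13*(-4) + 8*I) = -154/(-7 + 52 + 8*I) = -154/(45 + 8*I))
j(138) + m(187, X) = -154/(45 + 8*138) + 108 = -154/(45 + 1104) + 108 = -154/1149 + 108 = 123938/1149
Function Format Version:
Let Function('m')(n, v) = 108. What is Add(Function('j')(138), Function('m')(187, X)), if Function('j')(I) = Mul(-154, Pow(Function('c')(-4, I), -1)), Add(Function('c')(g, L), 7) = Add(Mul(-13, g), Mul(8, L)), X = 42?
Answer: Rational(123938, 1149) ≈ 107.87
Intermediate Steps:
Function('c')(g, L) = Add(-7, Mul(-13, g), Mul(8, L)) (Function('c')(g, L) = Add(-7, Add(Mul(-13, g), Mul(8, L))) = Add(-7, Mul(-13, g), Mul(8, L)))
Function('j')(I) = Mul(-154, Pow(Add(45, Mul(8, I)), -1)) (Function('j')(I) = Mul(-154, Pow(Add(-7, Mul(-13, -4), Mul(8, I)), -1)) = Mul(-154, Pow(Add(-7, 52, Mul(8, I)), -1)) = Mul(-154, Pow(Add(45, Mul(8, I)), -1)))
Add(Function('j')(138), Function('m')(187, X)) = Add(Mul(-154, Pow(Add(45, Mul(8, 138)), -1)), 108) = Add(Mul(-154, Pow(Add(45, 1104), -1)), 108) = Add(Mul(-154, Pow(1149, -1)), 108) = Add(Mul(-154, Rational(1, 1149)), 108) = Add(Rational(-154, 1149), 108) = Rational(123938, 1149)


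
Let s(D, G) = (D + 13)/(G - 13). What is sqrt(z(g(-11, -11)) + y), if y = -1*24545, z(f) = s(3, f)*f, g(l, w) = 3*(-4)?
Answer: I*sqrt(613433)/5 ≈ 156.64*I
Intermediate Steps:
g(l, w) = -12
s(D, G) = (13 + D)/(-13 + G)
z(f) = 16*f/(-13 + f) (z(f) = ((13 + 3)/(-13 + f))*f = (16/(-13 + f))*f = 16*f/(-13 + f))
y = -24545
sqrt(z(g(-11, -11)) + y) = sqrt(16*(-12)/(-13 - 12) - 24545) = sqrt(16*(-12)/(-25) - 24545) = sqrt(16*(-12)*(-1/25) - 24545) = sqrt(192/25 - 24545) = sqrt(-613433/25) = I*sqrt(613433)/5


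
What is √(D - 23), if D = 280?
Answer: √257 ≈ 16.031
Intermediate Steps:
√(D - 23) = √(280 - 23) = √257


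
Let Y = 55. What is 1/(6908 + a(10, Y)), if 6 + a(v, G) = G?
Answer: 1/6957 ≈ 0.00014374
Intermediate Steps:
a(v, G) = -6 + G
1/(6908 + a(10, Y)) = 1/(6908 + (-6 + 55)) = 1/(6908 + 49) = 1/6957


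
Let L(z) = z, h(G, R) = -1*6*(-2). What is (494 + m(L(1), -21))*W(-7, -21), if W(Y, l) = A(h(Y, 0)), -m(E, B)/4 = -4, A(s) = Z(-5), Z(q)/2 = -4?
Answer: -4080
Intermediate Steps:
h(G, R) = 12 (h(G, R) = -6*(-2) = 12)
Z(q) = -8 (Z(q) = 2*(-4) = -8)
A(s) = -8
m(E, B) = 16 (m(E, B) = -4*(-4) = 16)
W(Y, l) = -8
(494 + m(L(1), -21))*W(-7, -21) = (494 + 16)*(-8) = 510*(-8) = -4080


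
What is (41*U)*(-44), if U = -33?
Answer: 59532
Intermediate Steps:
(41*U)*(-44) = (41*(-33))*(-44) = -1353*(-44) = 59532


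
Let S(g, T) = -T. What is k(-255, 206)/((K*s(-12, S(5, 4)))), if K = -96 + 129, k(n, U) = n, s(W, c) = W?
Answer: 85/132 ≈ 0.64394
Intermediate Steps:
K = 33
k(-255, 206)/((K*s(-12, S(5, 4)))) = -255/(33*(-12)) = -255/(-396) = -255*(-1/396) = 85/132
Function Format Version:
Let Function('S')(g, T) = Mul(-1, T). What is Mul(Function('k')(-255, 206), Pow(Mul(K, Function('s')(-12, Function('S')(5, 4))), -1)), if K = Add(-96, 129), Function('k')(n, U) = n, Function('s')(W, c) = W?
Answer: Rational(85, 132) ≈ 0.64394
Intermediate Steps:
K = 33
Mul(Function('k')(-255, 206), Pow(Mul(K, Function('s')(-12, Function('S')(5, 4))), -1)) = Mul(-255, Pow(Mul(33, -12), -1)) = Mul(-255, Pow(-396, -1)) = Mul(-255, Rational(-1, 396)) = Rational(85, 132)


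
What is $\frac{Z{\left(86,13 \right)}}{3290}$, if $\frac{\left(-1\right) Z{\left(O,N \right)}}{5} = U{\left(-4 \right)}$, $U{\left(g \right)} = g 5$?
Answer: $\frac{10}{329} \approx 0.030395$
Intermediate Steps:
$U{\left(g \right)} = 5 g$
$Z{\left(O,N \right)} = 100$ ($Z{\left(O,N \right)} = - 5 \cdot 5 \left(-4\right) = \left(-5\right) \left(-20\right) = 100$)
$\frac{Z{\left(86,13 \right)}}{3290} = \frac{100}{3290} = 100 \cdot \frac{1}{3290} = \frac{10}{329}$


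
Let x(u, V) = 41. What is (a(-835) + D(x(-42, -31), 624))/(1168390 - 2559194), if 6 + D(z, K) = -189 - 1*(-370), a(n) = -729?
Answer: 277/695402 ≈ 0.00039833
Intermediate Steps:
D(z, K) = 175 (D(z, K) = -6 + (-189 - 1*(-370)) = -6 + (-189 + 370) = -6 + 181 = 175)
(a(-835) + D(x(-42, -31), 624))/(1168390 - 2559194) = (-729 + 175)/(1168390 - 2559194) = -554/(-1390804) = -554*(-1/1390804) = 277/695402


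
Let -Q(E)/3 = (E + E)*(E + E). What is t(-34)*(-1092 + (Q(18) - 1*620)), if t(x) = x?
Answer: 190400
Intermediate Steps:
Q(E) = -12*E**2 (Q(E) = -3*(E + E)*(E + E) = -3*2*E*2*E = -12*E**2)
t(-34)*(-1092 + (Q(18) - 1*620)) = -34*(-1092 + (-12*18**2 - 1*620)) = -34*(-1092 + (-12*324 - 620)) = -34*(-1092 + (-3888 - 620)) = -34*(-1092 - 4508) = -34*(-5600) = 190400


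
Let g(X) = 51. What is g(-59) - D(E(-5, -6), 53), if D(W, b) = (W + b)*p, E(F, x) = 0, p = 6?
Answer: -267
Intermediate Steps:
D(W, b) = 6*W + 6*b (D(W, b) = (W + b)*6 = 6*W + 6*b)
g(-59) - D(E(-5, -6), 53) = 51 - (6*0 + 6*53) = 51 - (0 + 318) = 51 - 1*318 = 51 - 318 = -267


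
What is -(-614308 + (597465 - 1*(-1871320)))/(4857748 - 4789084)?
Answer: -618159/22888 ≈ -27.008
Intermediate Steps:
-(-614308 + (597465 - 1*(-1871320)))/(4857748 - 4789084) = -(-614308 + (597465 + 1871320))/68664 = -(-614308 + 2468785)/68664 = -1854477/68664 = -1*618159/22888 = -618159/22888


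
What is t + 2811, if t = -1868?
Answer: 943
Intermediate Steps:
t + 2811 = -1868 + 2811 = 943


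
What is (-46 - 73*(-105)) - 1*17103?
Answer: -9484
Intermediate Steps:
(-46 - 73*(-105)) - 1*17103 = (-46 + 7665) - 17103 = 7619 - 17103 = -9484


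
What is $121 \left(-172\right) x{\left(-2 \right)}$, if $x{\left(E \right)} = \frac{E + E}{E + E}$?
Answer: $-20812$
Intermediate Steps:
$x{\left(E \right)} = 1$ ($x{\left(E \right)} = \frac{2 E}{2 E} = 2 E \frac{1}{2 E} = 1$)
$121 \left(-172\right) x{\left(-2 \right)} = 121 \left(-172\right) 1 = \left(-20812\right) 1 = -20812$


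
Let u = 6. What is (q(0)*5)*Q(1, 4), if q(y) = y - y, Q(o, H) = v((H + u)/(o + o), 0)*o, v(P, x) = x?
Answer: 0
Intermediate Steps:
Q(o, H) = 0 (Q(o, H) = 0*o = 0)
q(y) = 0
(q(0)*5)*Q(1, 4) = (0*5)*0 = 0*0 = 0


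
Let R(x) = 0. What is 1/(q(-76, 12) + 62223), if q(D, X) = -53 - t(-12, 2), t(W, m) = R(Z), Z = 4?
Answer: 1/62170 ≈ 1.6085e-5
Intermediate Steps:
t(W, m) = 0
q(D, X) = -53 (q(D, X) = -53 - 1*0 = -53 + 0 = -53)
1/(q(-76, 12) + 62223) = 1/(-53 + 62223) = 1/62170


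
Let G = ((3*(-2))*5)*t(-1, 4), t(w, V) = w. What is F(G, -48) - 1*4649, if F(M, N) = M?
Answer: -4619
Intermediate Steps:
G = 30 (G = ((3*(-2))*5)*(-1) = -6*5*(-1) = -30*(-1) = 30)
F(G, -48) - 1*4649 = 30 - 1*4649 = 30 - 4649 = -4619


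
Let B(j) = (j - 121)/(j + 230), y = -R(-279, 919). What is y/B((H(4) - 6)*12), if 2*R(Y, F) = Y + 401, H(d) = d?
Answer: 12566/145 ≈ 86.662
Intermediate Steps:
R(Y, F) = 401/2 + Y/2 (R(Y, F) = (Y + 401)/2 = (401 + Y)/2 = 401/2 + Y/2)
y = -61 (y = -(401/2 + (½)*(-279)) = -(401/2 - 279/2) = -1*61 = -61)
B(j) = (-121 + j)/(230 + j)
y/B((H(4) - 6)*12) = -61*(230 + (4 - 6)*12)/(-121 + (4 - 6)*12) = -61*(230 - 2*12)/(-121 - 2*12) = -61*(230 - 24)/(-121 - 24) = -61/(-145/206) = -61*(-206/145) = 12566/145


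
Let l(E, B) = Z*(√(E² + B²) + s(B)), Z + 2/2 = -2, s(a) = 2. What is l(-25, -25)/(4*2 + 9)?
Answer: -6/17 - 75*√2/17 ≈ -6.5921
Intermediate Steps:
Z = -3 (Z = -1 - 2 = -3)
l(E, B) = -6 - 3*√(B² + E²) (l(E, B) = -3*(√(E² + B²) + 2) = -3*(√(B² + E²) + 2) = -3*(2 + √(B² + E²)) = -6 - 3*√(B² + E²))
l(-25, -25)/(4*2 + 9) = (-6 - 3*√((-25)² + (-25)²))/(4*2 + 9) = (-6 - 3*√(625 + 625))/(8 + 9) = (-6 - 75*√2)/17 = (-6 - 75*√2)*(1/17) = -6/17 - 75*√2/17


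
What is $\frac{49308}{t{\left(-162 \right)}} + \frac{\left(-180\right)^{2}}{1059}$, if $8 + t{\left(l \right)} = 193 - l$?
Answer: $\frac{21153324}{122491} \approx 172.69$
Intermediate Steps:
$t{\left(l \right)} = 185 - l$ ($t{\left(l \right)} = -8 - \left(-193 + l\right) = 185 - l$)
$\frac{49308}{t{\left(-162 \right)}} + \frac{\left(-180\right)^{2}}{1059} = \frac{49308}{185 - -162} + \frac{\left(-180\right)^{2}}{1059} = \frac{49308}{185 + 162} + 32400 \cdot \frac{1}{1059} = \frac{49308}{347} + \frac{10800}{353} = \frac{21153324}{122491}$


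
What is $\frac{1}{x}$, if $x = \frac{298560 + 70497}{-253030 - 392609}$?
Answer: $- \frac{215213}{123019} \approx -1.7494$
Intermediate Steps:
$x = - \frac{123019}{215213}$ ($x = \frac{369057}{-645639} = 369057 \left(- \frac{1}{645639}\right) = - \frac{123019}{215213} \approx -0.57162$)
$\frac{1}{x} = \frac{1}{- \frac{123019}{215213}} = - \frac{215213}{123019}$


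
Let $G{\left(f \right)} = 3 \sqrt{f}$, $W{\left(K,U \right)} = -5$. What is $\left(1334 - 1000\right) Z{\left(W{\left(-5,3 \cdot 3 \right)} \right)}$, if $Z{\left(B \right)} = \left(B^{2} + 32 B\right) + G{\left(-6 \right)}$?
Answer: $-45090 + 1002 i \sqrt{6} \approx -45090.0 + 2454.4 i$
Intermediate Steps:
$Z{\left(B \right)} = B^{2} + 32 B + 3 i \sqrt{6}$ ($Z{\left(B \right)} = \left(B^{2} + 32 B\right) + 3 \sqrt{-6} = \left(B^{2} + 32 B\right) + 3 i \sqrt{6} = B^{2} + 32 B + 3 i \sqrt{6}$)
$\left(1334 - 1000\right) Z{\left(W{\left(-5,3 \cdot 3 \right)} \right)} = \left(1334 - 1000\right) \left(\left(-5\right)^{2} + 32 \left(-5\right) + 3 i \sqrt{6}\right) = 334 \left(25 - 160 + 3 i \sqrt{6}\right) = 334 \left(-135 + 3 i \sqrt{6}\right) = -45090 + 1002 i \sqrt{6}$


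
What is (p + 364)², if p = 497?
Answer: 741321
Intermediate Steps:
(p + 364)² = (497 + 364)² = 861² = 741321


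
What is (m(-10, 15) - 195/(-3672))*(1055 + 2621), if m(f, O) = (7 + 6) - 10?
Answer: 3434303/306 ≈ 11223.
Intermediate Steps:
m(f, O) = 3 (m(f, O) = 13 - 10 = 3)
(m(-10, 15) - 195/(-3672))*(1055 + 2621) = (3 - 195/(-3672))*(1055 + 2621) = (3 - 195*(-1/3672))*3676 = (3 + 65/1224)*3676 = (3737/1224)*3676 = 3434303/306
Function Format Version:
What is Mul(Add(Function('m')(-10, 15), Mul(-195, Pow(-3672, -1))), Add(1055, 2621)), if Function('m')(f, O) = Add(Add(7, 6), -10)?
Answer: Rational(3434303, 306) ≈ 11223.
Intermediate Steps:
Function('m')(f, O) = 3 (Function('m')(f, O) = Add(13, -10) = 3)
Mul(Add(Function('m')(-10, 15), Mul(-195, Pow(-3672, -1))), Add(1055, 2621)) = Mul(Add(3, Mul(-195, Pow(-3672, -1))), Add(1055, 2621)) = Mul(Add(3, Mul(-195, Rational(-1, 3672))), 3676) = Mul(Add(3, Rational(65, 1224)), 3676) = Mul(Rational(3737, 1224), 3676) = Rational(3434303, 306)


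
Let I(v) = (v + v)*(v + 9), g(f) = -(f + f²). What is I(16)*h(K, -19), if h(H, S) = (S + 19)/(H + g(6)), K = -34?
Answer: 0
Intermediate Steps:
g(f) = -f - f²
I(v) = 2*v*(9 + v) (I(v) = (2*v)*(9 + v) = 2*v*(9 + v))
h(H, S) = (19 + S)/(-42 + H) (h(H, S) = (S + 19)/(H - 1*6*(1 + 6)) = (19 + S)/(H - 1*6*7) = (19 + S)/(H - 42) = (19 + S)/(-42 + H))
I(16)*h(K, -19) = (2*16*(9 + 16))*((19 - 19)/(-42 - 34)) = (2*16*25)*(0/(-76)) = 800*(-1/76*0) = 800*0 = 0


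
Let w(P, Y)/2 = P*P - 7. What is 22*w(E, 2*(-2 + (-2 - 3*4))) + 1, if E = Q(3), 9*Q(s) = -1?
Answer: -24823/81 ≈ -306.46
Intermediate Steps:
Q(s) = -⅑ (Q(s) = (⅑)*(-1) = -⅑)
E = -⅑ ≈ -0.11111
w(P, Y) = -14 + 2*P² (w(P, Y) = 2*(P*P - 7) = 2*(P² - 7) = 2*(-7 + P²) = -14 + 2*P²)
22*w(E, 2*(-2 + (-2 - 3*4))) + 1 = 22*(-14 + 2*(-⅑)²) + 1 = 22*(-14 + 2*(1/81)) + 1 = 22*(-14 + 2/81) + 1 = 22*(-1132/81) + 1 = -24904/81 + 1 = -24823/81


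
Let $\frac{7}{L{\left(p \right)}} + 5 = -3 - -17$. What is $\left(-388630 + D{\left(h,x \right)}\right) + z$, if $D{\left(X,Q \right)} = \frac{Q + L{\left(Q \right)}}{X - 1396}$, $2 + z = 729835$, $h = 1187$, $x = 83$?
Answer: $\frac{641802089}{1881} \approx 3.412 \cdot 10^{5}$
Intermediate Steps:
$L{\left(p \right)} = \frac{7}{9}$ ($L{\left(p \right)} = \frac{7}{-5 - -14} = \frac{7}{-5 + \left(-3 + 17\right)} = \frac{7}{-5 + 14} = \frac{7}{9}$)
$z = 729833$ ($z = -2 + 729835 = 729833$)
$D{\left(X,Q \right)} = \frac{\frac{7}{9} + Q}{-1396 + X}$ ($D{\left(X,Q \right)} = \frac{Q + \frac{7}{9}}{X - 1396} = \frac{\frac{7}{9} + Q}{-1396 + X}$)
$\left(-388630 + D{\left(h,x \right)}\right) + z = \left(-388630 + \frac{\frac{7}{9} + 83}{-1396 + 1187}\right) + 729833 = \left(-388630 + \frac{1}{-209} \cdot \frac{754}{9}\right) + 729833 = \left(-388630 - \frac{754}{1881}\right) + 729833 = - \frac{731013784}{1881} + 729833 = \frac{641802089}{1881}$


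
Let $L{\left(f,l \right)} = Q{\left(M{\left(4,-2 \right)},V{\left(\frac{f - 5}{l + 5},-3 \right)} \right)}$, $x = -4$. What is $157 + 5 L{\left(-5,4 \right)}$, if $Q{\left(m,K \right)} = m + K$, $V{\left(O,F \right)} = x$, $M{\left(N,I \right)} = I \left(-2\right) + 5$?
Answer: $182$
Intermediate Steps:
$M{\left(N,I \right)} = 5 - 2 I$ ($M{\left(N,I \right)} = - 2 I + 5 = 5 - 2 I$)
$V{\left(O,F \right)} = -4$
$Q{\left(m,K \right)} = K + m$
$L{\left(f,l \right)} = 5$ ($L{\left(f,l \right)} = -4 + \left(5 - -4\right) = -4 + \left(5 + 4\right) = -4 + 9 = 5$)
$157 + 5 L{\left(-5,4 \right)} = 157 + 5 \cdot 5 = 157 + 25 = 182$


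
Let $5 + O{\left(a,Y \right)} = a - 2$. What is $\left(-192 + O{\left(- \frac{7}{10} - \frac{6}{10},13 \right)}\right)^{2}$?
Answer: $\frac{4012009}{100} \approx 40120.0$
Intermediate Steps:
$O{\left(a,Y \right)} = -7 + a$ ($O{\left(a,Y \right)} = -5 + \left(a - 2\right) = -5 + \left(-2 + a\right) = -7 + a$)
$\left(-192 + O{\left(- \frac{7}{10} - \frac{6}{10},13 \right)}\right)^{2} = \left(-192 - \frac{83}{10}\right)^{2} = \left(- \frac{2003}{10}\right)^{2} = \frac{4012009}{100}$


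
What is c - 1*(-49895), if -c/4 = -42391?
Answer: 219459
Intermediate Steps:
c = 169564 (c = -4*(-42391) = 169564)
c - 1*(-49895) = 169564 - 1*(-49895) = 169564 + 49895 = 219459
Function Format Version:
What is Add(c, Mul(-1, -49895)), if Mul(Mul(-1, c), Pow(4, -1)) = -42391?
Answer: 219459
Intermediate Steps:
c = 169564 (c = Mul(-4, -42391) = 169564)
Add(c, Mul(-1, -49895)) = Add(169564, Mul(-1, -49895)) = Add(169564, 49895) = 219459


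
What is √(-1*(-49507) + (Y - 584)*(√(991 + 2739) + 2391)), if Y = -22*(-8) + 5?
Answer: √(-914066 - 403*√3730) ≈ 968.85*I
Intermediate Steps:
Y = 181 (Y = 176 + 5 = 181)
√(-1*(-49507) + (Y - 584)*(√(991 + 2739) + 2391)) = √(-1*(-49507) + (181 - 584)*(√(991 + 2739) + 2391)) = √(49507 - 403*(√3730 + 2391)) = √(49507 - 403*(2391 + √3730)) = √(49507 + (-963573 - 403*√3730)) = √(-914066 - 403*√3730)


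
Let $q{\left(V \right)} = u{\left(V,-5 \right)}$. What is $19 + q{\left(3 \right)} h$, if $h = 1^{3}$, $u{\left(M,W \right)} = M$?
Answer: $22$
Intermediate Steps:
$q{\left(V \right)} = V$
$h = 1$
$19 + q{\left(3 \right)} h = 19 + 3 \cdot 1 = 19 + 3 = 22$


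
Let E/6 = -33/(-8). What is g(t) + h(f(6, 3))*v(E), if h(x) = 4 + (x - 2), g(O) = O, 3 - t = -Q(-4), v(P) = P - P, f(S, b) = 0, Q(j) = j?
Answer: -1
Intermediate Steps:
E = 99/4 (E = 6*(-33/(-8)) = 6*(-33*(-1/8)) = 6*(33/8) = 99/4 ≈ 24.750)
v(P) = 0
t = -1 (t = 3 - (-1)*(-4) = 3 - 1*4 = 3 - 4 = -1)
h(x) = 2 + x (h(x) = 4 + (-2 + x) = 2 + x)
g(t) + h(f(6, 3))*v(E) = -1 + (2 + 0)*0 = -1 + 2*0 = -1 + 0 = -1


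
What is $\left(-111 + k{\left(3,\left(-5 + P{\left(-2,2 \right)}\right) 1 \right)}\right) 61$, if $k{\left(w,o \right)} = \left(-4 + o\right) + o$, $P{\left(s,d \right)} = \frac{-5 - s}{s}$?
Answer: $-7442$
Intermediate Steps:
$P{\left(s,d \right)} = \frac{-5 - s}{s}$
$k{\left(w,o \right)} = -4 + 2 o$
$\left(-111 + k{\left(3,\left(-5 + P{\left(-2,2 \right)}\right) 1 \right)}\right) 61 = \left(-111 + \left(-4 + 2 \left(-5 + \frac{-5 - -2}{-2}\right) 1\right)\right) 61 = \left(-111 + \left(-4 + 2 \left(-5 - \frac{-5 + 2}{2}\right) 1\right)\right) 61 = \left(-111 + \left(-4 + 2 \left(-5 - - \frac{3}{2}\right) 1\right)\right) 61 = \left(-111 + \left(-4 + 2 \left(-5 + \frac{3}{2}\right) 1\right)\right) 61 = \left(-111 + \left(-4 + 2 \left(\left(- \frac{7}{2}\right) 1\right)\right)\right) 61 = \left(-111 + \left(-4 + 2 \left(- \frac{7}{2}\right)\right)\right) 61 = \left(-111 - 11\right) 61 = \left(-122\right) 61 = -7442$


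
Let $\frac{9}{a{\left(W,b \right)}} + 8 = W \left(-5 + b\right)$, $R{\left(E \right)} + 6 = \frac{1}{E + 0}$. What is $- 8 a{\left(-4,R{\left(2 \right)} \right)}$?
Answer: $- \frac{36}{17} \approx -2.1176$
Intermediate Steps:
$R{\left(E \right)} = -6 + \frac{1}{E}$ ($R{\left(E \right)} = -6 + \frac{1}{E + 0} = -6 + \frac{1}{E}$)
$a{\left(W,b \right)} = \frac{9}{-8 + W \left(-5 + b\right)}$
$- 8 a{\left(-4,R{\left(2 \right)} \right)} = - 8 \frac{9}{-8 - -20 - 4 \left(-6 + \frac{1}{2}\right)} = - 8 \frac{9}{-8 + 20 - 4 \left(-6 + \frac{1}{2}\right)} = - 8 \frac{9}{-8 + 20 - -22} = - 8 \frac{9}{-8 + 20 + 22} = - 8 \cdot \frac{9}{34} = - 8 \cdot 9 \cdot \frac{1}{34} = \left(-8\right) \frac{9}{34} = - \frac{36}{17}$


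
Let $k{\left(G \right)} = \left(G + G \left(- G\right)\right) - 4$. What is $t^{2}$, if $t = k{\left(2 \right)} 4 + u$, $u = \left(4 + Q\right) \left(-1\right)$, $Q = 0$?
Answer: $784$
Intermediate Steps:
$k{\left(G \right)} = -4 + G - G^{2}$ ($k{\left(G \right)} = \left(G - G^{2}\right) - 4 = -4 + G - G^{2}$)
$u = -4$ ($u = \left(4 + 0\right) \left(-1\right) = 4 \left(-1\right) = -4$)
$t = -28$ ($t = \left(-4 + 2 - 2^{2}\right) 4 - 4 = \left(-4 + 2 - 4\right) 4 - 4 = \left(-6\right) 4 - 4 = -24 - 4 = -28$)
$t^{2} = \left(-28\right)^{2} = 784$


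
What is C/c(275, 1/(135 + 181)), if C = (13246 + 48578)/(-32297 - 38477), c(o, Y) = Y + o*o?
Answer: -9768192/845660867887 ≈ -1.1551e-5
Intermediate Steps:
c(o, Y) = Y + o**2
C = -30912/35387 (C = 61824/(-70774) = 61824*(-1/70774) = -30912/35387 ≈ -0.87354)
C/c(275, 1/(135 + 181)) = -30912/(35387*(1/(135 + 181) + 275**2)) = -30912/(35387*(1/316 + 75625)) = -30912/(35387*23897501/316) = -30912/35387*316/23897501 = -9768192/845660867887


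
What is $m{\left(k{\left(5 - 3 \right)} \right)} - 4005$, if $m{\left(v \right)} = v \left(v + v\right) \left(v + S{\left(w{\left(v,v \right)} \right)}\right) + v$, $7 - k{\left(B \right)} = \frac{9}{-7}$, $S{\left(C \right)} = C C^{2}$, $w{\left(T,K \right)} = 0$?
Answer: $- \frac{980649}{343} \approx -2859.0$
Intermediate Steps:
$S{\left(C \right)} = C^{3}$
$k{\left(B \right)} = \frac{58}{7}$ ($k{\left(B \right)} = 7 - \frac{9}{-7} = 7 - 9 \left(- \frac{1}{7}\right) = 7 - - \frac{9}{7} = 7 + \frac{9}{7} = \frac{58}{7}$)
$m{\left(v \right)} = v + 2 v^{3}$ ($m{\left(v \right)} = v \left(v + v\right) \left(v + 0^{3}\right) + v = v 2 v \left(v + 0\right) + v = v 2 v v + v = v 2 v^{2} + v = 2 v^{3} + v = v + 2 v^{3}$)
$m{\left(k{\left(5 - 3 \right)} \right)} - 4005 = \left(\frac{58}{7} + 2 \left(\frac{58}{7}\right)^{3}\right) - 4005 = \left(\frac{58}{7} + 2 \cdot \frac{195112}{343}\right) - 4005 = \left(\frac{58}{7} + \frac{390224}{343}\right) - 4005 = \frac{393066}{343} - 4005 = - \frac{980649}{343}$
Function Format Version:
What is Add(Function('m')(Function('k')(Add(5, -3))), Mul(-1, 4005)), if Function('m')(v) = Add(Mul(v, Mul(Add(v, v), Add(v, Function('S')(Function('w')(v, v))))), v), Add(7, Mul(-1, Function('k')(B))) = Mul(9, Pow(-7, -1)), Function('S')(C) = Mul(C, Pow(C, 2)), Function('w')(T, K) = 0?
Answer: Rational(-980649, 343) ≈ -2859.0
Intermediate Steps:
Function('S')(C) = Pow(C, 3)
Function('k')(B) = Rational(58, 7) (Function('k')(B) = Add(7, Mul(-1, Mul(9, Pow(-7, -1)))) = Add(7, Mul(-1, Mul(9, Rational(-1, 7)))) = Add(7, Mul(-1, Rational(-9, 7))) = Add(7, Rational(9, 7)) = Rational(58, 7))
Function('m')(v) = Add(v, Mul(2, Pow(v, 3))) (Function('m')(v) = Add(Mul(v, Mul(Add(v, v), Add(v, Pow(0, 3)))), v) = Add(Mul(v, Mul(Mul(2, v), Add(v, 0))), v) = Add(Mul(v, Mul(Mul(2, v), v)), v) = Add(Mul(v, Mul(2, Pow(v, 2))), v) = Add(Mul(2, Pow(v, 3)), v) = Add(v, Mul(2, Pow(v, 3))))
Add(Function('m')(Function('k')(Add(5, -3))), Mul(-1, 4005)) = Add(Add(Rational(58, 7), Mul(2, Pow(Rational(58, 7), 3))), Mul(-1, 4005)) = Add(Add(Rational(58, 7), Mul(2, Rational(195112, 343))), -4005) = Add(Add(Rational(58, 7), Rational(390224, 343)), -4005) = Add(Rational(393066, 343), -4005) = Rational(-980649, 343)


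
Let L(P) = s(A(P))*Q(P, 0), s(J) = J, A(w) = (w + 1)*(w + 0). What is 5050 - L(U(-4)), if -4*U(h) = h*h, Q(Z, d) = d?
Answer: 5050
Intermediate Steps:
A(w) = w*(1 + w) (A(w) = (1 + w)*w = w*(1 + w))
U(h) = -h²/4 (U(h) = -h*h/4 = -h²/4)
L(P) = 0 (L(P) = (P*(1 + P))*0 = 0)
5050 - L(U(-4)) = 5050 - 1*0 = 5050 + 0 = 5050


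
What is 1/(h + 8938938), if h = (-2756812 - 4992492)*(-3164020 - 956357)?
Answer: 1/31930062906546 ≈ 3.1318e-14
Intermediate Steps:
h = 31930053967608 (h = -7749304*(-4120377) = 31930053967608)
1/(h + 8938938) = 1/(31930053967608 + 8938938) = 1/31930062906546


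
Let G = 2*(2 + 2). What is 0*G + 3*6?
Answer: 18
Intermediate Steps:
G = 8 (G = 2*4 = 8)
0*G + 3*6 = 0*8 + 3*6 = 0 + 18 = 18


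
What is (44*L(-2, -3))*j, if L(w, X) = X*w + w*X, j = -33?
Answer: -17424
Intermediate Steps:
L(w, X) = 2*X*w (L(w, X) = X*w + X*w = 2*X*w)
(44*L(-2, -3))*j = (44*(2*(-3)*(-2)))*(-33) = (44*12)*(-33) = 528*(-33) = -17424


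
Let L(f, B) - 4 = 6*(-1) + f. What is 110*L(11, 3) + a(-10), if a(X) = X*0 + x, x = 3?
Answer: 993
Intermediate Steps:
L(f, B) = -2 + f (L(f, B) = 4 + (6*(-1) + f) = 4 + (-6 + f) = -2 + f)
a(X) = 3 (a(X) = X*0 + 3 = 0 + 3 = 3)
110*L(11, 3) + a(-10) = 110*(-2 + 11) + 3 = 110*9 + 3 = 990 + 3 = 993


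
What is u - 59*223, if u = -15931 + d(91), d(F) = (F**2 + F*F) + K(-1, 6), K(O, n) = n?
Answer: -12520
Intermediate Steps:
d(F) = 6 + 2*F**2 (d(F) = (F**2 + F*F) + 6 = (F**2 + F**2) + 6 = 2*F**2 + 6 = 6 + 2*F**2)
u = 637 (u = -15931 + (6 + 2*91**2) = -15931 + (6 + 2*8281) = -15931 + (6 + 16562) = -15931 + 16568 = 637)
u - 59*223 = 637 - 59*223 = 637 - 13157 = -12520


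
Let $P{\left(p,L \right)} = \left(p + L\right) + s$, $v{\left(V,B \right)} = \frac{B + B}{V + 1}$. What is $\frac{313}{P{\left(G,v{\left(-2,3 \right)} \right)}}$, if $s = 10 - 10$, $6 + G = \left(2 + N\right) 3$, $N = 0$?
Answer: $- \frac{313}{6} \approx -52.167$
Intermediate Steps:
$G = 0$ ($G = -6 + \left(2 + 0\right) 3 = -6 + 2 \cdot 3 = -6 + 6 = 0$)
$s = 0$
$v{\left(V,B \right)} = \frac{2 B}{1 + V}$
$P{\left(p,L \right)} = L + p$ ($P{\left(p,L \right)} = \left(p + L\right) + 0 = \left(L + p\right) + 0 = L + p$)
$\frac{313}{P{\left(G,v{\left(-2,3 \right)} \right)}} = \frac{313}{2 \cdot 3 \frac{1}{1 - 2} + 0} = \frac{313}{2 \cdot 3 \frac{1}{-1} + 0} = \frac{313}{2 \cdot 3 \left(-1\right) + 0} = \frac{313}{-6 + 0} = \frac{313}{-6} = 313 \left(- \frac{1}{6}\right) = - \frac{313}{6}$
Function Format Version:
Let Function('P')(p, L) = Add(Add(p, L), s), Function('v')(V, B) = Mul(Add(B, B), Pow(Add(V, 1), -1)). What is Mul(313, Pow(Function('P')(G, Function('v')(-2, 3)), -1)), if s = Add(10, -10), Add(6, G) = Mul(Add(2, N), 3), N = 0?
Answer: Rational(-313, 6) ≈ -52.167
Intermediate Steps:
G = 0 (G = Add(-6, Mul(Add(2, 0), 3)) = Add(-6, Mul(2, 3)) = Add(-6, 6) = 0)
s = 0
Function('v')(V, B) = Mul(2, B, Pow(Add(1, V), -1)) (Function('v')(V, B) = Mul(Mul(2, B), Pow(Add(1, V), -1)) = Mul(2, B, Pow(Add(1, V), -1)))
Function('P')(p, L) = Add(L, p) (Function('P')(p, L) = Add(Add(p, L), 0) = Add(Add(L, p), 0) = Add(L, p))
Mul(313, Pow(Function('P')(G, Function('v')(-2, 3)), -1)) = Mul(313, Pow(Add(Mul(2, 3, Pow(Add(1, -2), -1)), 0), -1)) = Mul(313, Pow(Add(Mul(2, 3, Pow(-1, -1)), 0), -1)) = Mul(313, Pow(Add(Mul(2, 3, -1), 0), -1)) = Mul(313, Pow(Add(-6, 0), -1)) = Mul(313, Pow(-6, -1)) = Mul(313, Rational(-1, 6)) = Rational(-313, 6)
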